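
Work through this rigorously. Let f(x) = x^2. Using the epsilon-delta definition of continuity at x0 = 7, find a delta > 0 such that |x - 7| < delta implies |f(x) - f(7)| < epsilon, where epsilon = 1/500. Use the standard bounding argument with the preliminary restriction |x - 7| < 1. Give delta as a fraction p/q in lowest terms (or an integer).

Factor: |x^2 - (7)^2| = |x - 7| * |x + 7|.
Impose |x - 7| < 1 first. Then |x + 7| = |(x - 7) + 2*(7)| <= |x - 7| + 2*|7| < 1 + 14 = 15.
So |x^2 - (7)^2| < delta * 15.
We need delta * 15 <= 1/500, i.e. delta <= 1/500/15 = 1/7500.
Since 1/7500 < 1, this is tighter than 1; take delta = 1/7500.
So delta = 1/7500 works.

1/7500


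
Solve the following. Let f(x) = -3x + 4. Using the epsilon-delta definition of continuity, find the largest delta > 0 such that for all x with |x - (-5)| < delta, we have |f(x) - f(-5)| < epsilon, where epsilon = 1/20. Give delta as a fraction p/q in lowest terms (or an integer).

We compute f(-5) = -3*(-5) + 4 = 19.
|f(x) - f(-5)| = |-3x + 4 - (19)| = |-3(x - (-5))| = 3|x - (-5)|.
We need 3|x - (-5)| < 1/20, i.e. |x - (-5)| < 1/20 / 3 = 1/60.
So any delta <= 1/60 works. Conversely, if delta > 1/60, then x = -5 + 1/60 satisfies |x - (-5)| = 1/60 < delta but |f(x) - f(-5)| = 3 * 1/60 = 1/20, which is not < 1/20; so no larger delta works.
Hence the largest such delta is 1/60.

1/60


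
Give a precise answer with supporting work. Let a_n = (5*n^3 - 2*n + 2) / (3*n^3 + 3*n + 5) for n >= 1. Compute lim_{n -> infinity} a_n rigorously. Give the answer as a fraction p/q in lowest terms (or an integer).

Divide numerator and denominator by n^3, the highest power:
numerator / n^3 = 5 - 2/n^2 + 2/n^3
denominator / n^3 = 3 + 3/n^2 + 5/n^3
As n -> infinity, all terms of the form c/n^k (k >= 1) tend to 0.
So numerator / n^3 -> 5 and denominator / n^3 -> 3.
Therefore lim a_n = 5/3.

5/3


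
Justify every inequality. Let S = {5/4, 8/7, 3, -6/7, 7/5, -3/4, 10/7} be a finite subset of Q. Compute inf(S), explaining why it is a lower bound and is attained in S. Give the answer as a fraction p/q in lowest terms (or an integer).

S is finite, so inf(S) = min(S).
Sorted increasing:
-6/7, -3/4, 8/7, 5/4, 7/5, 10/7, 3
The extremum is -6/7.
For every x in S, x >= -6/7. And -6/7 is in S, so it is attained.
Therefore inf(S) = -6/7.

-6/7


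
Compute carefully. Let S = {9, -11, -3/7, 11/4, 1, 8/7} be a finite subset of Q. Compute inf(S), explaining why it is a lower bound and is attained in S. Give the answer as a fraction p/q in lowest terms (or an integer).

S is finite, so inf(S) = min(S).
Sorted increasing:
-11, -3/7, 1, 8/7, 11/4, 9
The extremum is -11.
For every x in S, x >= -11. And -11 is in S, so it is attained.
Therefore inf(S) = -11.

-11


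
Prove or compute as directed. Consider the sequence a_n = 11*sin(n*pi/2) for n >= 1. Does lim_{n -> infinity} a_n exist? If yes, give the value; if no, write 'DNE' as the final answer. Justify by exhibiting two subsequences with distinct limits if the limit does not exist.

Examine the behaviour of a_n along subsequences.
a_{4k+1} = 11*sin(pi/2 + 2k*pi) = 11 -> 11. a_{4k+3} = 11*sin(3pi/2 + 2k*pi) = -11 -> -11.
Since these two subsequential limits are 11 and -11, distinct, the full sequence cannot converge (a convergent sequence has all subsequences tending to the same limit). So lim a_n does not exist.

DNE


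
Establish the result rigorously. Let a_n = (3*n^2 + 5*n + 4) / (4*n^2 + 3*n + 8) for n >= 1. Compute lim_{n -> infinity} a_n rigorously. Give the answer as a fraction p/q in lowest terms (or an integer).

Divide numerator and denominator by n^2, the highest power:
numerator / n^2 = 3 + 5/n + 4/n^2
denominator / n^2 = 4 + 3/n + 8/n^2
As n -> infinity, all terms of the form c/n^k (k >= 1) tend to 0.
So numerator / n^2 -> 3 and denominator / n^2 -> 4.
Therefore lim a_n = 3/4.

3/4


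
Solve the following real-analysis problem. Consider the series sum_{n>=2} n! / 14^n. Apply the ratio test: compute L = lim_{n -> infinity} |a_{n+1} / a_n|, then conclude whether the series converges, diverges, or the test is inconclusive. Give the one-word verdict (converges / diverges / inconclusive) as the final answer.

Let a_n denote the general term. Form the ratio a_{n+1}/a_n and simplify:
a_{n+1}/a_n = n/14 + 1/14
Take the limit as n -> infinity: L = infinity.
Since L = infinity > 1 (or L = infinity), the ratio test implies the series diverges.

diverges


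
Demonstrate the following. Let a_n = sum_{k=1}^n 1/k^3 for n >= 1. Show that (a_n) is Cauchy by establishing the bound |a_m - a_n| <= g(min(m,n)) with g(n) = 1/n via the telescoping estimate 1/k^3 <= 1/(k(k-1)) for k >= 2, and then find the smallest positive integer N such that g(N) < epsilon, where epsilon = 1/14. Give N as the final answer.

For m > n >= 1: |a_m - a_n| = sum_{k=n+1}^m 1/k^3.
Use 1/k^3 <= 1/(k(k-1)) = 1/(k-1) - 1/k for k >= 2 (which holds since k^3 >= k^2 >= k(k-1) for k >= 2):
sum_{k=n+1}^m 1/k^3 <= sum_{k=n+1}^m (1/(k-1) - 1/k) = 1/n - 1/m <= 1/n.
By symmetry the same bound holds with n,m swapped, so |a_m - a_n| <= 1/min(m,n) = g(min(m,n)). Since g(n) -> 0, (a_n) is Cauchy.
Now solve g(N) < 1/14: 1/N < 1/14 <=> N > 1/(1/14) = 14.
The smallest integer strictly greater than 14 is N = 15.
Check: g(15) = 1/15 < 1/14; g(14) = 1/14 >= 1/14. So N = 15.

15


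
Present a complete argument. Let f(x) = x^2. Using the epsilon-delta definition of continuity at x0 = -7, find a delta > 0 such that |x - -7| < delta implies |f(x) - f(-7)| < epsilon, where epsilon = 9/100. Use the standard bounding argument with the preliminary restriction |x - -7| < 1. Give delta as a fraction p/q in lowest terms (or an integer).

Factor: |x^2 - (-7)^2| = |x - -7| * |x + -7|.
Impose |x - -7| < 1 first. Then |x + -7| = |(x - -7) + 2*(-7)| <= |x - -7| + 2*|-7| < 1 + 14 = 15.
So |x^2 - (-7)^2| < delta * 15.
We need delta * 15 <= 9/100, i.e. delta <= 9/100/15 = 3/500.
Since 3/500 < 1, this is tighter than 1; take delta = 3/500.
So delta = 3/500 works.

3/500


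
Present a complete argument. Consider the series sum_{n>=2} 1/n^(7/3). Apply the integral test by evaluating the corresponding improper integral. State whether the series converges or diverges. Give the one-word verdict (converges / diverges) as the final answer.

Let f(x) = x^(-7/3). Then f is positive, continuous, and decreasing on [2, infinity), so the integral test applies.
Compute the improper integral int_{2}^infinity f(x) dx:
  antiderivative F(x) = -3/(4*x^(4/3)).
  As x -> infinity, F(x) -> 0 (since p = 7/3 > 1).
  So int = F(infinity) - F(2) = 0 - (-3*2^(2/3)/16) = 3*2^(2/3)/16.
  Finite, so by the integral test, the series converges.

converges


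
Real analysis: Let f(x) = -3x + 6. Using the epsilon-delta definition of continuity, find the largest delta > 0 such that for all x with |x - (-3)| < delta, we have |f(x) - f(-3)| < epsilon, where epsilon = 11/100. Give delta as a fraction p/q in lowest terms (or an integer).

We compute f(-3) = -3*(-3) + 6 = 15.
|f(x) - f(-3)| = |-3x + 6 - (15)| = |-3(x - (-3))| = 3|x - (-3)|.
We need 3|x - (-3)| < 11/100, i.e. |x - (-3)| < 11/100 / 3 = 11/300.
So any delta <= 11/300 works. Conversely, if delta > 11/300, then x = -3 + 11/300 satisfies |x - (-3)| = 11/300 < delta but |f(x) - f(-3)| = 3 * 11/300 = 11/100, which is not < 11/100; so no larger delta works.
Hence the largest such delta is 11/300.

11/300


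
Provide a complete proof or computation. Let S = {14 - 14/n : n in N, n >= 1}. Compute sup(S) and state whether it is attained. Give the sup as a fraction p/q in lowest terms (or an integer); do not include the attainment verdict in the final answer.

Analysis:
- Values: 0, 7, 28/3, 21/2, ... strictly increasing.
- Minimum is 0 (n=1); inf = 0 (attained).
- 14 - 14/n -> 14 from below; sup = 14, not attained.
Conclusion: sup(S) = 14, not attained in S.

14


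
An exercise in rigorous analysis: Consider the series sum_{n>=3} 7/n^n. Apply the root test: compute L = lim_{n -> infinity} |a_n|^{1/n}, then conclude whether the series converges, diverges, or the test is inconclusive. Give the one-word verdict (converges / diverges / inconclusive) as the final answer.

Let a_n denote the general term. Form |a_n|^(1/n) and simplify:
|a_n|^(1/n) = 7^(1/n)/n
Take the limit as n -> infinity: L = 0.
Since L = 0 < 1, the root test implies convergence.

converges


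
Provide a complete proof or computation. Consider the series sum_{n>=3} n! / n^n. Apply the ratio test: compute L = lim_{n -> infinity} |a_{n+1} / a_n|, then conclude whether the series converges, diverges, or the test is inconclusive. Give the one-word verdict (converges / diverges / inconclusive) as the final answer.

Let a_n denote the general term. Form the ratio a_{n+1}/a_n and simplify:
a_{n+1}/a_n = (n/(n + 1))^n
Take the limit as n -> infinity: L = exp(-1).
Since L = exp(-1) < 1, the ratio test implies the series converges.

converges


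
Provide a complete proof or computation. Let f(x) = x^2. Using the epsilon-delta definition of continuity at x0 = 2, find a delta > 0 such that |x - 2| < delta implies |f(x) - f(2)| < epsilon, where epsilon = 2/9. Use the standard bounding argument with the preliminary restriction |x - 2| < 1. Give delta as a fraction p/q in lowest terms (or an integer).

Factor: |x^2 - (2)^2| = |x - 2| * |x + 2|.
Impose |x - 2| < 1 first. Then |x + 2| = |(x - 2) + 2*(2)| <= |x - 2| + 2*|2| < 1 + 4 = 5.
So |x^2 - (2)^2| < delta * 5.
We need delta * 5 <= 2/9, i.e. delta <= 2/9/5 = 2/45.
Since 2/45 < 1, this is tighter than 1; take delta = 2/45.
So delta = 2/45 works.

2/45


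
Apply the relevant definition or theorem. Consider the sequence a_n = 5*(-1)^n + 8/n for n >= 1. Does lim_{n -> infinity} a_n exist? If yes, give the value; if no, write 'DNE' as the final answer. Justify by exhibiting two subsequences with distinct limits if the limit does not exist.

Examine the behaviour of a_n along subsequences.
a_{2k} = 5 + 8/(2k) -> 5. a_{2k+1} = -5 + 8/(2k+1) -> -5.
Since these two subsequential limits are 5 and -5, distinct, the full sequence cannot converge (a convergent sequence has all subsequences tending to the same limit). So lim a_n does not exist.

DNE


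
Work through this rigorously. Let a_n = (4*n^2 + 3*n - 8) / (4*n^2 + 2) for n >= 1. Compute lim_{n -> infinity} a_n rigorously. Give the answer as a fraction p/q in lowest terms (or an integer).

Divide numerator and denominator by n^2, the highest power:
numerator / n^2 = 4 + 3/n - 8/n^2
denominator / n^2 = 4 + 2/n^2
As n -> infinity, all terms of the form c/n^k (k >= 1) tend to 0.
So numerator / n^2 -> 4 and denominator / n^2 -> 4.
Therefore lim a_n = 1.

1


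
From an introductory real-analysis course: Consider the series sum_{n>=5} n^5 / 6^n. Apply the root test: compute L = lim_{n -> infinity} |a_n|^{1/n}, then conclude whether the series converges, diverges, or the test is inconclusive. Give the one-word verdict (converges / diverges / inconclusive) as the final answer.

Let a_n denote the general term. Form |a_n|^(1/n) and simplify:
|a_n|^(1/n) = n^(5/n)/6
Take the limit as n -> infinity: L = 1/6.
Since L = 1/6 < 1, the root test implies convergence.

converges


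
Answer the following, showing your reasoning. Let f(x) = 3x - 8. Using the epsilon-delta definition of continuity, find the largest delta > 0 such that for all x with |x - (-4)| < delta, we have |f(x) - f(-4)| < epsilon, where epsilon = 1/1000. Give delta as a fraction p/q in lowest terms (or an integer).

We compute f(-4) = 3*(-4) - 8 = -20.
|f(x) - f(-4)| = |3x - 8 - (-20)| = |3(x - (-4))| = 3|x - (-4)|.
We need 3|x - (-4)| < 1/1000, i.e. |x - (-4)| < 1/1000 / 3 = 1/3000.
So any delta <= 1/3000 works. Conversely, if delta > 1/3000, then x = -4 + 1/3000 satisfies |x - (-4)| = 1/3000 < delta but |f(x) - f(-4)| = 3 * 1/3000 = 1/1000, which is not < 1/1000; so no larger delta works.
Hence the largest such delta is 1/3000.

1/3000


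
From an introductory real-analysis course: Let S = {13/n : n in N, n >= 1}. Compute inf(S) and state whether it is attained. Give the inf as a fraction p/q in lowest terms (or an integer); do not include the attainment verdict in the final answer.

Analysis:
- Values: 13, 13/2, 13/3, 13/4, ... strictly decreasing.
- The maximum is 13 (n=1); sup = 13 (attained).
- The set is bounded below by 0; 13/n -> 0 so 0 is the greatest lower bound.
- 0 is not in the set, so inf = 0 is not attained.
Conclusion: inf(S) = 0, not attained in S.

0


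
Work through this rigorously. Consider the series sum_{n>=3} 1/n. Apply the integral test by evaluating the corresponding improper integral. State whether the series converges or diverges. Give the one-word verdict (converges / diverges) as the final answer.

Let f(x) = 1/x. Then f is positive, continuous, and decreasing on [3, infinity), so the integral test applies.
Compute the improper integral int_{3}^infinity f(x) dx:
  antiderivative F(x) = log(x).
  As x -> infinity, log(x) -> infinity.
  So int = infinity - log(3) = infinity. By the integral test, the series diverges.

diverges


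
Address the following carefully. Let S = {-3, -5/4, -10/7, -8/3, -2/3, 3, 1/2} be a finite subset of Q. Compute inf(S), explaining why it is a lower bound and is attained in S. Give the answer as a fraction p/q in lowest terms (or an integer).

S is finite, so inf(S) = min(S).
Sorted increasing:
-3, -8/3, -10/7, -5/4, -2/3, 1/2, 3
The extremum is -3.
For every x in S, x >= -3. And -3 is in S, so it is attained.
Therefore inf(S) = -3.

-3


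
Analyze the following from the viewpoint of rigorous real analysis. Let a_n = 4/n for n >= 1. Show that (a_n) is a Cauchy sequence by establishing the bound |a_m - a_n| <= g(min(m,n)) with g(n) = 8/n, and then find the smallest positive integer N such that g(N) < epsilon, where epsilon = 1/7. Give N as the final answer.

For any m, n >= 1, by the triangle inequality:
|a_m - a_n| = |4/m - 4/n| <= 4*1/m + 4*1/n <= 8/min(m,n).
So g(n) = 8/n bounds the Cauchy difference. Since g(n) -> 0, (a_n) is Cauchy.
Now solve g(N) < 1/7: 8/N < 1/7 <=> N > 8 / (1/7) = 56.
The smallest integer strictly greater than 56 is N = 57.
Check: g(57) = 8/57 = 8/57 < 1/7; g(56) = 1/7 >= 1/7. So N = 57.

57


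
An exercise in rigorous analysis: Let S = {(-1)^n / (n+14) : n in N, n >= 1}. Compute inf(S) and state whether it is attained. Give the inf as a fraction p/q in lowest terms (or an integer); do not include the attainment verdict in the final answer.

Analysis:
- Values: -1/15, 1/16, -1/17, 1/18, -1/19, ...
- Positive terms (even n): 1/(2+14), 1/(4+14), ... decreasing -> max = 1/16 (n=2).
- Negative terms (odd n): -1/(1+14), -1/(3+14), ... increasing -> min = -1/15 (n=1).
- So sup = 1/16 (attained at n=2); inf = -1/15 (attained at n=1).
Conclusion: inf(S) = -1/15, attained in S.

-1/15


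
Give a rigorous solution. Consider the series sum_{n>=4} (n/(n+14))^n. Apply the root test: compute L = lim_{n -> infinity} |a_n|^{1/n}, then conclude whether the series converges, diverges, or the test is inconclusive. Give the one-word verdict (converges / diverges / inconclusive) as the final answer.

Let a_n denote the general term. Form |a_n|^(1/n) and simplify:
|a_n|^(1/n) = n/(n + 14)
Take the limit as n -> infinity: L = 1.
Since L = 1, the root test is inconclusive. (In fact a_n = (n/(n+14))^n -> e^(-14) != 0, so the nth-term test shows divergence; but the root test itself gives no conclusion.)

inconclusive


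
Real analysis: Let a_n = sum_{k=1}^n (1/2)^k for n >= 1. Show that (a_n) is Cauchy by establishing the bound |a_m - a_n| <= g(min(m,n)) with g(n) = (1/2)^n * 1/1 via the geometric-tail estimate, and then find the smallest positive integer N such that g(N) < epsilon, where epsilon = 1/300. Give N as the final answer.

For m > n >= 1: |a_m - a_n| = sum_{k=n+1}^m (1/2)^k < sum_{k=n+1}^infinity (1/2)^k = (1/2)^(n+1) / (1 - 1/2) = (1/2)^n * (1/2) * (2/1) = (1/2)^n * 1/1.
So g(n) = (1/2)^n / 1. Since g(n) -> 0, (a_n) is Cauchy.
Now solve g(N) < 1/300: (1/2)^N / 1 < 1/300 <=> 2^N > 1 / (1 * 1/300) = 300.
Check powers of 2: 2^8 = 256 <= 300, 2^9 = 512 > 300.
So the smallest such N is 9. Check: g(9) = 1/(1 * 512) = 1/512 < 1/300.

9


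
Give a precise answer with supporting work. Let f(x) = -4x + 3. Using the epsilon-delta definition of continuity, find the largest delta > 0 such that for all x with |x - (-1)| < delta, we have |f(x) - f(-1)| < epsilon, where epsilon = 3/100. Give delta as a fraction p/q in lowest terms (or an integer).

We compute f(-1) = -4*(-1) + 3 = 7.
|f(x) - f(-1)| = |-4x + 3 - (7)| = |-4(x - (-1))| = 4|x - (-1)|.
We need 4|x - (-1)| < 3/100, i.e. |x - (-1)| < 3/100 / 4 = 3/400.
So any delta <= 3/400 works. Conversely, if delta > 3/400, then x = -1 + 3/400 satisfies |x - (-1)| = 3/400 < delta but |f(x) - f(-1)| = 4 * 3/400 = 3/100, which is not < 3/100; so no larger delta works.
Hence the largest such delta is 3/400.

3/400


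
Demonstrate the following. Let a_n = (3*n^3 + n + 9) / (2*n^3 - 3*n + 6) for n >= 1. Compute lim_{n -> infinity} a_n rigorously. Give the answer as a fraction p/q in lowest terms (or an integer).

Divide numerator and denominator by n^3, the highest power:
numerator / n^3 = 3 + n^(-2) + 9/n^3
denominator / n^3 = 2 - 3/n^2 + 6/n^3
As n -> infinity, all terms of the form c/n^k (k >= 1) tend to 0.
So numerator / n^3 -> 3 and denominator / n^3 -> 2.
Therefore lim a_n = 3/2.

3/2


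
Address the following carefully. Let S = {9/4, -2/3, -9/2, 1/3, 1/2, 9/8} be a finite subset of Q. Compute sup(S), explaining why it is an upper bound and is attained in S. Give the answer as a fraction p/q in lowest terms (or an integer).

S is finite, so sup(S) = max(S).
Sorted decreasing:
9/4, 9/8, 1/2, 1/3, -2/3, -9/2
The extremum is 9/4.
For every x in S, x <= 9/4. And 9/4 is in S, so it is attained.
Therefore sup(S) = 9/4.

9/4


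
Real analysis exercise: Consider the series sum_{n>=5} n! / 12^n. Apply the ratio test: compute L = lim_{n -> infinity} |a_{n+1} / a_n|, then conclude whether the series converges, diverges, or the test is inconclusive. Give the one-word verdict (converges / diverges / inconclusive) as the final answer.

Let a_n denote the general term. Form the ratio a_{n+1}/a_n and simplify:
a_{n+1}/a_n = n/12 + 1/12
Take the limit as n -> infinity: L = infinity.
Since L = infinity > 1 (or L = infinity), the ratio test implies the series diverges.

diverges


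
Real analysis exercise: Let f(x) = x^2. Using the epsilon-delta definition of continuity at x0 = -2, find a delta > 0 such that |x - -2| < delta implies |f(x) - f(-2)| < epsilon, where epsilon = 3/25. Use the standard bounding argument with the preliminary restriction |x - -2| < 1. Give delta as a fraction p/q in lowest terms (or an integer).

Factor: |x^2 - (-2)^2| = |x - -2| * |x + -2|.
Impose |x - -2| < 1 first. Then |x + -2| = |(x - -2) + 2*(-2)| <= |x - -2| + 2*|-2| < 1 + 4 = 5.
So |x^2 - (-2)^2| < delta * 5.
We need delta * 5 <= 3/25, i.e. delta <= 3/25/5 = 3/125.
Since 3/125 < 1, this is tighter than 1; take delta = 3/125.
So delta = 3/125 works.

3/125


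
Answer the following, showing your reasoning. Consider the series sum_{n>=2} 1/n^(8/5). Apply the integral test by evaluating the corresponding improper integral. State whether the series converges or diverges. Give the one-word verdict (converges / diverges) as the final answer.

Let f(x) = x^(-8/5). Then f is positive, continuous, and decreasing on [2, infinity), so the integral test applies.
Compute the improper integral int_{2}^infinity f(x) dx:
  antiderivative F(x) = -5/(3*x^(3/5)).
  As x -> infinity, F(x) -> 0 (since p = 8/5 > 1).
  So int = F(infinity) - F(2) = 0 - (-5*2^(2/5)/6) = 5*2^(2/5)/6.
  Finite, so by the integral test, the series converges.

converges


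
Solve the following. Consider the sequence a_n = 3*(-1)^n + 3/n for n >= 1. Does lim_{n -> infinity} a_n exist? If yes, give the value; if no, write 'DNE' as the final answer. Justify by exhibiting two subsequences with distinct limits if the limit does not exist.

Examine the behaviour of a_n along subsequences.
a_{2k} = 3 + 3/(2k) -> 3. a_{2k+1} = -3 + 3/(2k+1) -> -3.
Since these two subsequential limits are 3 and -3, distinct, the full sequence cannot converge (a convergent sequence has all subsequences tending to the same limit). So lim a_n does not exist.

DNE


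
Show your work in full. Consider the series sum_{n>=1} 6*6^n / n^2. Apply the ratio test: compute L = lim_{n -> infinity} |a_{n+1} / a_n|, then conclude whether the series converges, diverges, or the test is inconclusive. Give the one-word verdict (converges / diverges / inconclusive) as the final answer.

Let a_n denote the general term. Form the ratio a_{n+1}/a_n and simplify:
a_{n+1}/a_n = 6*n^2/(n + 1)^2
Take the limit as n -> infinity: L = 6.
Since L = 6 > 1 (or L = infinity), the ratio test implies the series diverges.

diverges


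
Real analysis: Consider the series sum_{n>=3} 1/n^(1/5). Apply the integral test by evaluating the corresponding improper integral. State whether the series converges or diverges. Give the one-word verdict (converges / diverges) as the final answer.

Let f(x) = x^(-1/5). Then f is positive, continuous, and decreasing on [3, infinity), so the integral test applies.
Compute the improper integral int_{3}^infinity f(x) dx:
  antiderivative F(x) = 5*x^(4/5)/4.
  As x -> infinity, F(x) -> infinity (since p = 1/5 < 1).
  So the integral diverges. By the integral test, the series diverges.

diverges


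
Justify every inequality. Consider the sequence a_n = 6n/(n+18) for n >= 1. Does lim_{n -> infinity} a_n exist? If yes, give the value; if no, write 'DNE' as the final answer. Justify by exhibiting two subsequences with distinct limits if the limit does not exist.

Examine the behaviour of a_n along subsequences.
Even-n subsequence a_{2k} = 6(2k)/(2k+18) -> 6. Odd-n subsequence a_{2k+1} = 6(2k+1)/(2k+19) -> 6. Both tend to 6, which suggests the limit is 6; verify directly.
|a_n - 6| = |6n - 6(n+18)| / (n+18) = 108/(n+18) < 108/n for every n >= 1.
Given epsilon > 0, choose a positive integer N > 108/epsilon. Then for all n >= N, |a_n - 6| < 108/n <= 108/N < epsilon.
So by the definition of the limit, lim a_n exists and equals 6.

6


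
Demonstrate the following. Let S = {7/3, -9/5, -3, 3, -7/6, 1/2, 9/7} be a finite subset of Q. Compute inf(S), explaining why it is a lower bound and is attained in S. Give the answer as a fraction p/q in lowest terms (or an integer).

S is finite, so inf(S) = min(S).
Sorted increasing:
-3, -9/5, -7/6, 1/2, 9/7, 7/3, 3
The extremum is -3.
For every x in S, x >= -3. And -3 is in S, so it is attained.
Therefore inf(S) = -3.

-3


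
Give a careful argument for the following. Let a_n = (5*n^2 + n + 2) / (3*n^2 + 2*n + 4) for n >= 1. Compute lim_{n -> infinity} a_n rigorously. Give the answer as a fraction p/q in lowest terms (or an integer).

Divide numerator and denominator by n^2, the highest power:
numerator / n^2 = 5 + 1/n + 2/n^2
denominator / n^2 = 3 + 2/n + 4/n^2
As n -> infinity, all terms of the form c/n^k (k >= 1) tend to 0.
So numerator / n^2 -> 5 and denominator / n^2 -> 3.
Therefore lim a_n = 5/3.

5/3


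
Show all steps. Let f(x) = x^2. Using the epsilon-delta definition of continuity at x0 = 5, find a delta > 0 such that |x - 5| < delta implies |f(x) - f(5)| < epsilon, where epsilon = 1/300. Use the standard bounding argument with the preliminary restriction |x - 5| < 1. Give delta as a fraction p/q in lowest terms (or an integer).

Factor: |x^2 - (5)^2| = |x - 5| * |x + 5|.
Impose |x - 5| < 1 first. Then |x + 5| = |(x - 5) + 2*(5)| <= |x - 5| + 2*|5| < 1 + 10 = 11.
So |x^2 - (5)^2| < delta * 11.
We need delta * 11 <= 1/300, i.e. delta <= 1/300/11 = 1/3300.
Since 1/3300 < 1, this is tighter than 1; take delta = 1/3300.
So delta = 1/3300 works.

1/3300


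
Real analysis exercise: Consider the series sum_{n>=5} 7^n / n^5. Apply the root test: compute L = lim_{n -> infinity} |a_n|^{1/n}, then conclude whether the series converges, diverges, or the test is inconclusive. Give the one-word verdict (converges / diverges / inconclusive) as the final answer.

Let a_n denote the general term. Form |a_n|^(1/n) and simplify:
|a_n|^(1/n) = 7/n^(5/n)
Take the limit as n -> infinity: L = 7.
Since L = 7 > 1, the root test implies divergence.

diverges


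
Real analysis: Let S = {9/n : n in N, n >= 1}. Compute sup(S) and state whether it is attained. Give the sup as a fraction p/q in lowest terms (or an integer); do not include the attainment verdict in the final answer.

Analysis:
- Values: 9, 9/2, 3, 9/4, ... strictly decreasing.
- The maximum is 9 (n=1); sup = 9 (attained).
- The set is bounded below by 0; 9/n -> 0 so 0 is the greatest lower bound.
- 0 is not in the set, so inf = 0 is not attained.
Conclusion: sup(S) = 9, attained in S.

9


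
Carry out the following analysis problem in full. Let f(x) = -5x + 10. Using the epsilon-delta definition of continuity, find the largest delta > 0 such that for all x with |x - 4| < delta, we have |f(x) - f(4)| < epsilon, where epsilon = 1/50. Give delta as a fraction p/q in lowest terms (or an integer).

We compute f(4) = -5*(4) + 10 = -10.
|f(x) - f(4)| = |-5x + 10 - (-10)| = |-5(x - 4)| = 5|x - 4|.
We need 5|x - 4| < 1/50, i.e. |x - 4| < 1/50 / 5 = 1/250.
So any delta <= 1/250 works. Conversely, if delta > 1/250, then x = 4 + 1/250 satisfies |x - 4| = 1/250 < delta but |f(x) - f(4)| = 5 * 1/250 = 1/50, which is not < 1/50; so no larger delta works.
Hence the largest such delta is 1/250.

1/250


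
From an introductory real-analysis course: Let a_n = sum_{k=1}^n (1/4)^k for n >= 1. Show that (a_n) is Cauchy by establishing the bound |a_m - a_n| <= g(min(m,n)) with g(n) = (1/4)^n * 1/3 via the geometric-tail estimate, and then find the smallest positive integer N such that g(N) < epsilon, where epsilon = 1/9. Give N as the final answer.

For m > n >= 1: |a_m - a_n| = sum_{k=n+1}^m (1/4)^k < sum_{k=n+1}^infinity (1/4)^k = (1/4)^(n+1) / (1 - 1/4) = (1/4)^n * (1/4) * (4/3) = (1/4)^n * 1/3.
So g(n) = (1/4)^n / 3. Since g(n) -> 0, (a_n) is Cauchy.
Now solve g(N) < 1/9: (1/4)^N / 3 < 1/9 <=> 4^N > 1 / (3 * 1/9) = 3.
Check powers of 4: 4^0 = 1 <= 3, 4^1 = 4 > 3.
So the smallest such N is 1. Check: g(1) = 1/(3 * 4) = 1/12 < 1/9.

1


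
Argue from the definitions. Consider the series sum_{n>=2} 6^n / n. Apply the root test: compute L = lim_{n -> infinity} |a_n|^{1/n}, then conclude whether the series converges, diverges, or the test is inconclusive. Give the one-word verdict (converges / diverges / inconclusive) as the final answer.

Let a_n denote the general term. Form |a_n|^(1/n) and simplify:
|a_n|^(1/n) = 6/n^(1/n)
Take the limit as n -> infinity: L = 6.
Since L = 6 > 1, the root test implies divergence.

diverges


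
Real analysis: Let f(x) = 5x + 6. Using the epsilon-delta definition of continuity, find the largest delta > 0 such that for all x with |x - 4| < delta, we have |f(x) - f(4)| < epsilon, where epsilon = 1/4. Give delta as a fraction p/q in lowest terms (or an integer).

We compute f(4) = 5*(4) + 6 = 26.
|f(x) - f(4)| = |5x + 6 - (26)| = |5(x - 4)| = 5|x - 4|.
We need 5|x - 4| < 1/4, i.e. |x - 4| < 1/4 / 5 = 1/20.
So any delta <= 1/20 works. Conversely, if delta > 1/20, then x = 4 + 1/20 satisfies |x - 4| = 1/20 < delta but |f(x) - f(4)| = 5 * 1/20 = 1/4, which is not < 1/4; so no larger delta works.
Hence the largest such delta is 1/20.

1/20


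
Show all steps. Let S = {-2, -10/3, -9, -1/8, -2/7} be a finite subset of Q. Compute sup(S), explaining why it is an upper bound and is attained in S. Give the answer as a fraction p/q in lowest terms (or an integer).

S is finite, so sup(S) = max(S).
Sorted decreasing:
-1/8, -2/7, -2, -10/3, -9
The extremum is -1/8.
For every x in S, x <= -1/8. And -1/8 is in S, so it is attained.
Therefore sup(S) = -1/8.

-1/8


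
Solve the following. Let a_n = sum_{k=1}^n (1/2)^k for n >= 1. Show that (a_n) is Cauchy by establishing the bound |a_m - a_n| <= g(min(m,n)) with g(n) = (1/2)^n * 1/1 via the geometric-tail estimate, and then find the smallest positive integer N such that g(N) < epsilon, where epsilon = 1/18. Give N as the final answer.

For m > n >= 1: |a_m - a_n| = sum_{k=n+1}^m (1/2)^k < sum_{k=n+1}^infinity (1/2)^k = (1/2)^(n+1) / (1 - 1/2) = (1/2)^n * (1/2) * (2/1) = (1/2)^n * 1/1.
So g(n) = (1/2)^n / 1. Since g(n) -> 0, (a_n) is Cauchy.
Now solve g(N) < 1/18: (1/2)^N / 1 < 1/18 <=> 2^N > 1 / (1 * 1/18) = 18.
Check powers of 2: 2^4 = 16 <= 18, 2^5 = 32 > 18.
So the smallest such N is 5. Check: g(5) = 1/(1 * 32) = 1/32 < 1/18.

5


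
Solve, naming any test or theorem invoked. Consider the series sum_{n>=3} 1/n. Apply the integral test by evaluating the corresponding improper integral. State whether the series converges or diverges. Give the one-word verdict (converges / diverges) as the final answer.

Let f(x) = 1/x. Then f is positive, continuous, and decreasing on [3, infinity), so the integral test applies.
Compute the improper integral int_{3}^infinity f(x) dx:
  antiderivative F(x) = log(x).
  As x -> infinity, log(x) -> infinity.
  So int = infinity - log(3) = infinity. By the integral test, the series diverges.

diverges


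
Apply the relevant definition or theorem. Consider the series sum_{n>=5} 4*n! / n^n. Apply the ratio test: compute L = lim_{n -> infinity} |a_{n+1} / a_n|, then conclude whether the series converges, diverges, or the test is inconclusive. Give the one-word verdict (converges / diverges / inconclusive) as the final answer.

Let a_n denote the general term. Form the ratio a_{n+1}/a_n and simplify:
a_{n+1}/a_n = (n/(n + 1))^n
Take the limit as n -> infinity: L = exp(-1).
Since L = exp(-1) < 1, the ratio test implies the series converges.

converges


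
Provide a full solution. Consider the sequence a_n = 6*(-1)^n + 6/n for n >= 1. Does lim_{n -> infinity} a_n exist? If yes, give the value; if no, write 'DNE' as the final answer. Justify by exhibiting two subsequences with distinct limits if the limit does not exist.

Examine the behaviour of a_n along subsequences.
a_{2k} = 6 + 6/(2k) -> 6. a_{2k+1} = -6 + 6/(2k+1) -> -6.
Since these two subsequential limits are 6 and -6, distinct, the full sequence cannot converge (a convergent sequence has all subsequences tending to the same limit). So lim a_n does not exist.

DNE


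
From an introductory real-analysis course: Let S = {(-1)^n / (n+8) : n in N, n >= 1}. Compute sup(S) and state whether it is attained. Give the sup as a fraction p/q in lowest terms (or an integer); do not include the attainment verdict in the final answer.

Analysis:
- Values: -1/9, 1/10, -1/11, 1/12, -1/13, ...
- Positive terms (even n): 1/(2+8), 1/(4+8), ... decreasing -> max = 1/10 (n=2).
- Negative terms (odd n): -1/(1+8), -1/(3+8), ... increasing -> min = -1/9 (n=1).
- So sup = 1/10 (attained at n=2); inf = -1/9 (attained at n=1).
Conclusion: sup(S) = 1/10, attained in S.

1/10


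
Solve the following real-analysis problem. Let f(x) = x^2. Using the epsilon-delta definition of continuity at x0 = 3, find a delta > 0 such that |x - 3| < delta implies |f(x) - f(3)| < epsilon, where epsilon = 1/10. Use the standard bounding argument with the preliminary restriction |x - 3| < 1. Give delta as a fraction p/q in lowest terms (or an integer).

Factor: |x^2 - (3)^2| = |x - 3| * |x + 3|.
Impose |x - 3| < 1 first. Then |x + 3| = |(x - 3) + 2*(3)| <= |x - 3| + 2*|3| < 1 + 6 = 7.
So |x^2 - (3)^2| < delta * 7.
We need delta * 7 <= 1/10, i.e. delta <= 1/10/7 = 1/70.
Since 1/70 < 1, this is tighter than 1; take delta = 1/70.
So delta = 1/70 works.

1/70


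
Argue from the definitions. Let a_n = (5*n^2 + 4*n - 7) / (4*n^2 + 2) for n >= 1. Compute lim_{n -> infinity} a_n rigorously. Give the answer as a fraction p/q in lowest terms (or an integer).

Divide numerator and denominator by n^2, the highest power:
numerator / n^2 = 5 + 4/n - 7/n^2
denominator / n^2 = 4 + 2/n^2
As n -> infinity, all terms of the form c/n^k (k >= 1) tend to 0.
So numerator / n^2 -> 5 and denominator / n^2 -> 4.
Therefore lim a_n = 5/4.

5/4


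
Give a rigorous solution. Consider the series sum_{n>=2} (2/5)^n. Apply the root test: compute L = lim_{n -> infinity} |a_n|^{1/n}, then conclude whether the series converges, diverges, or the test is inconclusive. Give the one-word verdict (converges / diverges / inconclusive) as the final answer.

Let a_n denote the general term. Form |a_n|^(1/n) and simplify:
|a_n|^(1/n) = 2/5
Take the limit as n -> infinity: L = 2/5.
Since L = 2/5 < 1, the root test implies convergence.

converges


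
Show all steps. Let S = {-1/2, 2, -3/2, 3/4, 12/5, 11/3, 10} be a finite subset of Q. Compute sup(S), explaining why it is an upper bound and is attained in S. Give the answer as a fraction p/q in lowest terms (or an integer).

S is finite, so sup(S) = max(S).
Sorted decreasing:
10, 11/3, 12/5, 2, 3/4, -1/2, -3/2
The extremum is 10.
For every x in S, x <= 10. And 10 is in S, so it is attained.
Therefore sup(S) = 10.

10


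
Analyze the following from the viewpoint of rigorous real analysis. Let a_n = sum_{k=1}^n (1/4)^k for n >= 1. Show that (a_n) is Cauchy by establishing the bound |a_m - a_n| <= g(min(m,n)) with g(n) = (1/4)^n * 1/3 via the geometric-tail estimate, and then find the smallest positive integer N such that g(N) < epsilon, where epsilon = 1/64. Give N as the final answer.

For m > n >= 1: |a_m - a_n| = sum_{k=n+1}^m (1/4)^k < sum_{k=n+1}^infinity (1/4)^k = (1/4)^(n+1) / (1 - 1/4) = (1/4)^n * (1/4) * (4/3) = (1/4)^n * 1/3.
So g(n) = (1/4)^n / 3. Since g(n) -> 0, (a_n) is Cauchy.
Now solve g(N) < 1/64: (1/4)^N / 3 < 1/64 <=> 4^N > 1 / (3 * 1/64) = 64/3.
Check powers of 4: 4^2 = 16 <= 64/3, 4^3 = 64 > 64/3.
So the smallest such N is 3. Check: g(3) = 1/(3 * 64) = 1/192 < 1/64.

3


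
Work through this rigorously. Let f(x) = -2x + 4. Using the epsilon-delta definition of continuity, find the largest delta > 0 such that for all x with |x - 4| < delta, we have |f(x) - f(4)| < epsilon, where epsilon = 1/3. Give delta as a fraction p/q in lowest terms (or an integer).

We compute f(4) = -2*(4) + 4 = -4.
|f(x) - f(4)| = |-2x + 4 - (-4)| = |-2(x - 4)| = 2|x - 4|.
We need 2|x - 4| < 1/3, i.e. |x - 4| < 1/3 / 2 = 1/6.
So any delta <= 1/6 works. Conversely, if delta > 1/6, then x = 4 + 1/6 satisfies |x - 4| = 1/6 < delta but |f(x) - f(4)| = 2 * 1/6 = 1/3, which is not < 1/3; so no larger delta works.
Hence the largest such delta is 1/6.

1/6


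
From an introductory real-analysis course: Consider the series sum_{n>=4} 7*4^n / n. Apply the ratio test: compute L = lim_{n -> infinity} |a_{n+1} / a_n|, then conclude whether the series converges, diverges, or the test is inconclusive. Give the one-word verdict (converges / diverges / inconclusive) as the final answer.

Let a_n denote the general term. Form the ratio a_{n+1}/a_n and simplify:
a_{n+1}/a_n = 4*n/(n + 1)
Take the limit as n -> infinity: L = 4.
Since L = 4 > 1 (or L = infinity), the ratio test implies the series diverges.

diverges


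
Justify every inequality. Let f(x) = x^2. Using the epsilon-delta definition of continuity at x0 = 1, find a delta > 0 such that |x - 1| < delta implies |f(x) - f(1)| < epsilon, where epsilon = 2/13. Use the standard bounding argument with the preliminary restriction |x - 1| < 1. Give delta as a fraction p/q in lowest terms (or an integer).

Factor: |x^2 - (1)^2| = |x - 1| * |x + 1|.
Impose |x - 1| < 1 first. Then |x + 1| = |(x - 1) + 2*(1)| <= |x - 1| + 2*|1| < 1 + 2 = 3.
So |x^2 - (1)^2| < delta * 3.
We need delta * 3 <= 2/13, i.e. delta <= 2/13/3 = 2/39.
Since 2/39 < 1, this is tighter than 1; take delta = 2/39.
So delta = 2/39 works.

2/39


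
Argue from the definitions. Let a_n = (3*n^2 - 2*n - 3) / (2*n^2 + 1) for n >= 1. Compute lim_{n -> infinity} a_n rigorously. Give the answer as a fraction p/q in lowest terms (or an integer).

Divide numerator and denominator by n^2, the highest power:
numerator / n^2 = 3 - 2/n - 3/n^2
denominator / n^2 = 2 + n^(-2)
As n -> infinity, all terms of the form c/n^k (k >= 1) tend to 0.
So numerator / n^2 -> 3 and denominator / n^2 -> 2.
Therefore lim a_n = 3/2.

3/2


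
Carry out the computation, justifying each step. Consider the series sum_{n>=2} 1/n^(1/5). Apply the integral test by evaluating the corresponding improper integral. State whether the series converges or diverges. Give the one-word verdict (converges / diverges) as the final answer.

Let f(x) = x^(-1/5). Then f is positive, continuous, and decreasing on [2, infinity), so the integral test applies.
Compute the improper integral int_{2}^infinity f(x) dx:
  antiderivative F(x) = 5*x^(4/5)/4.
  As x -> infinity, F(x) -> infinity (since p = 1/5 < 1).
  So the integral diverges. By the integral test, the series diverges.

diverges


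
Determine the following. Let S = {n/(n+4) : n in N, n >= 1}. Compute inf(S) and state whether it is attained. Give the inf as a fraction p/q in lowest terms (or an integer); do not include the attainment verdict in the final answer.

Analysis:
- Values: 1/5, 1/3, 3/7, 1/2, ... strictly increasing.
- Minimum is 1/5 (n=1); inf = 1/5 (attained).
- n/(n+4) = 1 - 4/(n+4) -> 1 from below as n -> infinity, and never equals 1.
- So sup = 1 (not attained).
Conclusion: inf(S) = 1/5, attained in S.

1/5


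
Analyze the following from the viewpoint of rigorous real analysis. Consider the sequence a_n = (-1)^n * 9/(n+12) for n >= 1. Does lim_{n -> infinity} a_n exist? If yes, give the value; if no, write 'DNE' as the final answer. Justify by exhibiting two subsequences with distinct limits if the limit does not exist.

Examine the behaviour of a_n along subsequences.
Even-n subsequence a_{2k} = 9/(2k+12) -> 0. Odd-n subsequence a_{2k+1} = -9/(2k+13) -> 0. Both tend to 0, which suggests the limit is 0; verify directly.
|a_n - 0| = 9/(n+12) < 9/n for every n >= 1.
Given epsilon > 0, choose a positive integer N > 9/epsilon. Then for all n >= N, |a_n| < 9/n <= 9/N < epsilon.
So by the definition of the limit, lim a_n exists and equals 0.

0


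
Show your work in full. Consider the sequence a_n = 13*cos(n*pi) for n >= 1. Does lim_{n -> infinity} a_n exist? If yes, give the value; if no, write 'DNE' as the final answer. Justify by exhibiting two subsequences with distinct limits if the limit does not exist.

Examine the behaviour of a_n along subsequences.
cos(n*pi) = (-1)^n, so a_n = 13*(-1)^n. a_{2k} = 13 -> 13. a_{2k+1} = -13 -> -13.
Since these two subsequential limits are 13 and -13, distinct, the full sequence cannot converge (a convergent sequence has all subsequences tending to the same limit). So lim a_n does not exist.

DNE


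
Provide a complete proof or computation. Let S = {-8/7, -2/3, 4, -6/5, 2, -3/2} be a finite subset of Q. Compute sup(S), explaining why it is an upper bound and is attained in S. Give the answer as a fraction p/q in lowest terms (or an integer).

S is finite, so sup(S) = max(S).
Sorted decreasing:
4, 2, -2/3, -8/7, -6/5, -3/2
The extremum is 4.
For every x in S, x <= 4. And 4 is in S, so it is attained.
Therefore sup(S) = 4.

4


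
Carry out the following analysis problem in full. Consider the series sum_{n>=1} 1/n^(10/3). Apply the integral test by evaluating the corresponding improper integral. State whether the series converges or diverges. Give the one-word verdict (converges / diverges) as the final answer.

Let f(x) = x^(-10/3). Then f is positive, continuous, and decreasing on [1, infinity), so the integral test applies.
Compute the improper integral int_{1}^infinity f(x) dx:
  antiderivative F(x) = -3/(7*x^(7/3)).
  As x -> infinity, F(x) -> 0 (since p = 10/3 > 1).
  So int = F(infinity) - F(1) = 0 - (-3/7) = 3/7.
  Finite, so by the integral test, the series converges.

converges


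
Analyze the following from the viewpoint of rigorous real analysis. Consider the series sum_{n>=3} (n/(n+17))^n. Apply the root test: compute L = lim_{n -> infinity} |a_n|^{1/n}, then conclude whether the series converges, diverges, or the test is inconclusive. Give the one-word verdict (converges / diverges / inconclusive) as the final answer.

Let a_n denote the general term. Form |a_n|^(1/n) and simplify:
|a_n|^(1/n) = n/(n + 17)
Take the limit as n -> infinity: L = 1.
Since L = 1, the root test is inconclusive. (In fact a_n = (n/(n+17))^n -> e^(-17) != 0, so the nth-term test shows divergence; but the root test itself gives no conclusion.)

inconclusive
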